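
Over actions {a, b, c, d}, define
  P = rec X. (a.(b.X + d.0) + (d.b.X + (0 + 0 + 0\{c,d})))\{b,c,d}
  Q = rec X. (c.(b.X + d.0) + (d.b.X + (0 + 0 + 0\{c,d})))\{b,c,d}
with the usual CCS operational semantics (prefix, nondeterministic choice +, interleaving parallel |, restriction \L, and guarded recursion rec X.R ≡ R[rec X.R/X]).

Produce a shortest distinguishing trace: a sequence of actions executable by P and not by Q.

a

Reachable graph of P (2 states):
  s0 = rec X. (a.(b.X + d.0) + (d.b.X + (0 + 0 + 0\{c,d})))\{b,c,d} has moves ··a··> s1
  s1 = (b.(rec X. (a.(b.X + d.0) + (d.b.X + (0 + 0 + 0\{c,d})))\{b,c,d}) + d.0)\{b,c,d} has moves deadlocked
Reachable graph of Q (1 states):
  t0 = rec X. (c.(b.X + d.0) + (d.b.X + (0 + 0 + 0\{c,d})))\{b,c,d} has moves deadlocked
Run σ = ⟨a⟩ on P: start {s0}
  after a @ step 1: {s1}
  P completes σ.
Run σ = ⟨a⟩ on Q: start {t0}
  after a @ step 1: no successor for Q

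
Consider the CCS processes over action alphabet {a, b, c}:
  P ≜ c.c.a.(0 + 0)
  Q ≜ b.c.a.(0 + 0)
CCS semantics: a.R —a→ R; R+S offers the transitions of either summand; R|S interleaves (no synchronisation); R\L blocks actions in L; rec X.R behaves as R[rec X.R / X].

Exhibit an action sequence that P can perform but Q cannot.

LTS(P): 4 reachable states
  m0 = c.c.a.(0 + 0) has moves -c-> m1
  m1 = c.a.(0 + 0) has moves -c-> m2
  m2 = a.(0 + 0) has moves -a-> m3
  m3 = 0 + 0 has moves ·
LTS(Q): 4 reachable states
  n0 = b.c.a.(0 + 0) has moves -b-> n1
  n1 = c.a.(0 + 0) has moves -c-> n2
  n2 = a.(0 + 0) has moves -a-> n3
  n3 = 0 + 0 has moves ·
Run σ = ⟨c⟩ on P: start {m0}
  [1] c ⇒ {m1}
  — P admits the full trace.
Run σ = ⟨c⟩ on Q: start {n0}
  [1] c ⇒ ∅ (Q stuck)

c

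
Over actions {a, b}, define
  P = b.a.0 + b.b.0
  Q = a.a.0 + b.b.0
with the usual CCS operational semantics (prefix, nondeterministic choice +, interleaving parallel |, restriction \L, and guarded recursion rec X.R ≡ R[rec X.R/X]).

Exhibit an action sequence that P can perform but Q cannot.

Reachable graph of P (4 states):
  s0 = b.a.0 + b.b.0 → --b--▸ s1, --b--▸ s2
  s1 = a.0 → --a--▸ s3
  s2 = b.0 → --b--▸ s3
  s3 = 0 → (no moves)
Reachable graph of Q (4 states):
  t0 = a.a.0 + b.b.0 → --a--▸ t1, --b--▸ t2
  t1 = a.0 → --a--▸ t3
  t2 = b.0 → --b--▸ t3
  t3 = 0 → (no moves)
Executing ba from P (initial set {s0}):
  step 1 (b): {s1, s2}
  step 2 (a): {s3}
  P completes σ.
Executing ba from Q (initial set {t0}):
  step 1 (b): {t2}
  step 2 (a): ∅  — Q cannot continue

ba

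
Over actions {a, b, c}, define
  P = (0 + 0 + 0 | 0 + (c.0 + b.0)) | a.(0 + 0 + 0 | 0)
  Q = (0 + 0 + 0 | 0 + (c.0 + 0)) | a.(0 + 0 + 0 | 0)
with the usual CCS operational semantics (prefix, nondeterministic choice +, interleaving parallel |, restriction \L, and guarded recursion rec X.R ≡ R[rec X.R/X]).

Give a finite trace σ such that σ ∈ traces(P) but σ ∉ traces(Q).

LTS(P): 4 reachable states
  p0 = (0 + 0 + 0 | 0 + (c.0 + b.0)) | a.(0 + 0 + 0 | 0) has moves =a=> p1, =b=> p2, =c=> p2
  p1 = (0 + 0 + 0 | 0 + (c.0 + b.0)) | (0 + 0 + 0 | 0) has moves =b=> p3, =c=> p3
  p2 = 0 | a.(0 + 0 + 0 | 0) has moves =a=> p3
  p3 = 0 | (0 + 0 + 0 | 0) has moves stopped
LTS(Q): 4 reachable states
  q0 = (0 + 0 + 0 | 0 + (c.0 + 0)) | a.(0 + 0 + 0 | 0) has moves =a=> q1, =c=> q2
  q1 = (0 + 0 + 0 | 0 + (c.0 + 0)) | (0 + 0 + 0 | 0) has moves =c=> q3
  q2 = 0 | a.(0 + 0 + 0 | 0) has moves =a=> q3
  q3 = 0 | (0 + 0 + 0 | 0) has moves stopped
Executing b from P (initial set {p0}):
  step 1 (b): {p2}
  P completes σ.
Executing b from Q (initial set {q0}):
  step 1 (b): no successor for Q

b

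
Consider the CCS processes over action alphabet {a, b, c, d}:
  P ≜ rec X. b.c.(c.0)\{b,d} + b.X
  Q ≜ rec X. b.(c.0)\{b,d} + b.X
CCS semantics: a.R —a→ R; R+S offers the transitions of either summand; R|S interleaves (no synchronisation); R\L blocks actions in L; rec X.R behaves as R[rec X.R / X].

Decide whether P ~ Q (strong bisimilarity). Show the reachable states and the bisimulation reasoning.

Reachable graph of P (4 states):
  m0 = rec X. b.c.(c.0)\{b,d} + b.X :: —b→ m0, —b→ m1
  m1 = c.(c.0)\{b,d} :: —c→ m2
  m2 = (c.0)\{b,d} :: —c→ m3
  m3 = 0\{b,d} :: ·
Reachable graph of Q (3 states):
  n0 = rec X. b.(c.0)\{b,d} + b.X :: —b→ n0, —b→ n1
  n1 = (c.0)\{b,d} :: —c→ n2
  n2 = 0\{b,d} :: ·
Coarsest stable partition (strong bisimilarity classes):
  B0 = {m0}
  B1 = {m1}
  B2 = {m2, n1}
  B3 = {m3, n2}
  B4 = {n0}
m0 ∈ B0, n0 ∈ B4 → different blocks

not bisimilar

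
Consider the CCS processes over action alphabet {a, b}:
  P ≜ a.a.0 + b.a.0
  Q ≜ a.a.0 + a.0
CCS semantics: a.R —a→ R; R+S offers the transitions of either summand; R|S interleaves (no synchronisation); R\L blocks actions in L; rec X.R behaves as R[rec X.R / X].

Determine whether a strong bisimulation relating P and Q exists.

P ≁ Q

P's transition system — 3 states:
  u0 = a.a.0 + b.a.0 → ··a··> u1, ··b··> u1
  u1 = a.0 → ··a··> u2
  u2 = 0 → (no moves)
Q's transition system — 3 states:
  v0 = a.a.0 + a.0 → ··a··> v1, ··a··> v2
  v1 = 0 → (no moves)
  v2 = a.0 → ··a··> v1
Bisimilarity quotient blocks:
  B0 = {u0}
  B1 = {u1, v2}
  B2 = {u2, v1}
  B3 = {v0}
u0 ∈ B0, v0 ∈ B3 → different blocks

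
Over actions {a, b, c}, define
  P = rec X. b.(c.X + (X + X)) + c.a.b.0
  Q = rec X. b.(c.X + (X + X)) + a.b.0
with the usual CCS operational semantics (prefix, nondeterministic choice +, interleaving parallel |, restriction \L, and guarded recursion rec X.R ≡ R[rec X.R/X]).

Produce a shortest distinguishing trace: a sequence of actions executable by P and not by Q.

c

P's transition system — 5 states:
  s0 = rec X. b.(c.X + (X + X)) + c.a.b.0 :: --b--▸ s1, --c--▸ s2
  s1 = c.(rec X. b.(c.X + (X + X)) + c.a.b.0) + ((rec X. b.(c.X + (X + X)) + c.a.b.0) + (rec X. b.(c.X + (X + X)) + c.a.b.0)) :: --b--▸ s1, --c--▸ s0, --c--▸ s2
  s2 = a.b.0 :: --a--▸ s3
  s3 = b.0 :: --b--▸ s4
  s4 = 0 :: (no moves)
Q's transition system — 4 states:
  t0 = rec X. b.(c.X + (X + X)) + a.b.0 :: --a--▸ t1, --b--▸ t2
  t1 = b.0 :: --b--▸ t3
  t2 = c.(rec X. b.(c.X + (X + X)) + a.b.0) + ((rec X. b.(c.X + (X + X)) + a.b.0) + (rec X. b.(c.X + (X + X)) + a.b.0)) :: --a--▸ t1, --b--▸ t2, --c--▸ t0
  t3 = 0 :: (no moves)
Run σ = ⟨c⟩ on P: start {s0}
  [1] c ⇒ {s2}
  P completes σ.
Run σ = ⟨c⟩ on Q: start {t0}
  [1] c ⇒ no successor for Q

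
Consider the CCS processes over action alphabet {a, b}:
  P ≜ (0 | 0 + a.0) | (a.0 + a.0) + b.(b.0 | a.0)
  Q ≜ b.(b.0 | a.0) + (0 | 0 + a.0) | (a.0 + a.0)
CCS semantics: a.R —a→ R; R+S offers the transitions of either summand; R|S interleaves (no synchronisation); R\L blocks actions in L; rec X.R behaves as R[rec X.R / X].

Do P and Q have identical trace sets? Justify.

LTS(P): 7 reachable states
  m0 = (0 | 0 + a.0) | (a.0 + a.0) + b.(b.0 | a.0) has moves -a-> m1, -a-> m2, -b-> m3
  m1 = (0 | 0 + a.0) | 0 has moves -a-> m4
  m2 = 0 | (a.0 + a.0) has moves -a-> m4
  m3 = b.0 | a.0 has moves -a-> m5, -b-> m6
  m4 = 0 | 0 has moves (no moves)
  m5 = b.0 | 0 has moves -b-> m4
  m6 = 0 | a.0 has moves -a-> m4
LTS(Q): 7 reachable states
  n0 = b.(b.0 | a.0) + (0 | 0 + a.0) | (a.0 + a.0) has moves -a-> n1, -a-> n2, -b-> n3
  n1 = (0 | 0 + a.0) | 0 has moves -a-> n4
  n2 = 0 | (a.0 + a.0) has moves -a-> n4
  n3 = b.0 | a.0 has moves -a-> n5, -b-> n6
  n4 = 0 | 0 has moves (no moves)
  n5 = b.0 | 0 has moves -b-> n4
  n6 = 0 | a.0 has moves -a-> n4
Partition-refinement fixed point:
  B0 = {m0, n0}
  B1 = {m1, m2, m6, n1, n2, n6}
  B2 = {m4, n4}
  B3 = {m3, n3}
  B4 = {m5, n5}
m0 ∈ B0, n0 ∈ B0 → same block
Bisimilar ⇒ trace-equivalent.

traces(P) = traces(Q)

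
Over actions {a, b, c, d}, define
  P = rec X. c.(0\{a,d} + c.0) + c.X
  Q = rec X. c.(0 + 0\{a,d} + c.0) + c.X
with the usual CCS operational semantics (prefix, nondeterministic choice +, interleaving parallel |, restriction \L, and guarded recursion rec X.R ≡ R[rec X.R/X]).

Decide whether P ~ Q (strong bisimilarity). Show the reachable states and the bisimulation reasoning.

YES

P's transition system — 3 states:
  u0 = rec X. c.(0\{a,d} + c.0) + c.X | =c=> u0, =c=> u1
  u1 = 0\{a,d} + c.0 | =c=> u2
  u2 = 0 | deadlocked
Q's transition system — 3 states:
  v0 = rec X. c.(0 + 0\{a,d} + c.0) + c.X | =c=> v0, =c=> v1
  v1 = 0 + 0\{a,d} + c.0 | =c=> v2
  v2 = 0 | deadlocked
Bisimilarity quotient blocks:
  B0 = {u0, v0}
  B1 = {u1, v1}
  B2 = {u2, v2}
u0 ∈ B0, v0 ∈ B0 → same block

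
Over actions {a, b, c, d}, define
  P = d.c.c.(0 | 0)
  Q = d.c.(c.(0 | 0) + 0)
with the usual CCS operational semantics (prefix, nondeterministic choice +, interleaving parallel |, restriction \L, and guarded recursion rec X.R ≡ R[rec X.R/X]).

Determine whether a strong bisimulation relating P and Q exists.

YES

P's transition system — 4 states:
  m0 = d.c.c.(0 | 0) :: --d--▸ m1
  m1 = c.c.(0 | 0) :: --c--▸ m2
  m2 = c.(0 | 0) :: --c--▸ m3
  m3 = 0 | 0 :: deadlocked
Q's transition system — 4 states:
  n0 = d.c.(c.(0 | 0) + 0) :: --d--▸ n1
  n1 = c.(c.(0 | 0) + 0) :: --c--▸ n2
  n2 = c.(0 | 0) + 0 :: --c--▸ n3
  n3 = 0 | 0 :: deadlocked
Bisimilarity quotient blocks:
  B0 = {m0, n0}
  B1 = {m1, n1}
  B2 = {m2, n2}
  B3 = {m3, n3}
m0 ∈ B0, n0 ∈ B0 → same block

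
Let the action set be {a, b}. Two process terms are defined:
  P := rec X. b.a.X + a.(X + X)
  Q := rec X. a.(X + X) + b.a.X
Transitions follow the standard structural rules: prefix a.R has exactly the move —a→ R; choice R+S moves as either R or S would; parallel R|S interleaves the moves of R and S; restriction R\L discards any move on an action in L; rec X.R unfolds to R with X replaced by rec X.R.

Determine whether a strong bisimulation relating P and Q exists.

LTS(P): 3 reachable states
  p0 = rec X. b.a.X + a.(X + X) :: ··a··> p1, ··b··> p2
  p1 = (rec X. b.a.X + a.(X + X)) + (rec X. b.a.X + a.(X + X)) :: ··a··> p1, ··b··> p2
  p2 = a.(rec X. b.a.X + a.(X + X)) :: ··a··> p0
LTS(Q): 3 reachable states
  q0 = rec X. a.(X + X) + b.a.X :: ··a··> q1, ··b··> q2
  q1 = (rec X. a.(X + X) + b.a.X) + (rec X. a.(X + X) + b.a.X) :: ··a··> q1, ··b··> q2
  q2 = a.(rec X. a.(X + X) + b.a.X) :: ··a··> q0
Bisimilarity quotient blocks:
  B0 = {p0, p1, q0, q1}
  B1 = {p2, q2}
p0 ∈ B0, q0 ∈ B0 → same block

P ~ Q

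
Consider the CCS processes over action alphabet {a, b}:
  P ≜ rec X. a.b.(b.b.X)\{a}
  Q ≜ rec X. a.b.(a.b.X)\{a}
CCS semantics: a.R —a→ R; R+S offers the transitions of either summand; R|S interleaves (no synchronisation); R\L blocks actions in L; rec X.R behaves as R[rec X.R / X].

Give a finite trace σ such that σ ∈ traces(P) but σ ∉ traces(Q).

P's transition system — 5 states:
  p0 = rec X. a.b.(b.b.X)\{a} :: --a--▸ p1
  p1 = b.(b.b.(rec X. a.b.(b.b.X)\{a}))\{a} :: --b--▸ p2
  p2 = (b.b.(rec X. a.b.(b.b.X)\{a}))\{a} :: --b--▸ p3
  p3 = (b.(rec X. a.b.(b.b.X)\{a}))\{a} :: --b--▸ p4
  p4 = (rec X. a.b.(b.b.X)\{a})\{a} :: ·
Q's transition system — 3 states:
  q0 = rec X. a.b.(a.b.X)\{a} :: --a--▸ q1
  q1 = b.(a.b.(rec X. a.b.(a.b.X)\{a}))\{a} :: --b--▸ q2
  q2 = (a.b.(rec X. a.b.(a.b.X)\{a}))\{a} :: ·
Trace ⟨abb⟩ through P, begin at {p0}:
  [1] a ⇒ {p1}
  [2] b ⇒ {p2}
  [3] b ⇒ {p3}
  — P admits the full trace.
Trace ⟨abb⟩ through Q, begin at {q0}:
  [1] a ⇒ {q1}
  [2] b ⇒ {q2}
  [3] b ⇒ ∅ (Q stuck)

abb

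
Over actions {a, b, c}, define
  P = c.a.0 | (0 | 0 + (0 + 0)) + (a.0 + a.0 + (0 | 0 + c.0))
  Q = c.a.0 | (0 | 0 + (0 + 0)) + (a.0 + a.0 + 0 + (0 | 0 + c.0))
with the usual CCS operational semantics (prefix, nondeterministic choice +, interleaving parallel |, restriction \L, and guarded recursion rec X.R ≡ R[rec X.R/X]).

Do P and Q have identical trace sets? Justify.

Reachable graph of P (4 states):
  s0 = c.a.0 | (0 | 0 + (0 + 0)) + (a.0 + a.0 + (0 | 0 + c.0)) ⊢ -a-> s1, -c-> s1, -c-> s2
  s1 = 0 ⊢ deadlocked
  s2 = a.0 | (0 | 0 + (0 + 0)) ⊢ -a-> s3
  s3 = 0 | (0 | 0 + (0 + 0)) ⊢ deadlocked
Reachable graph of Q (4 states):
  t0 = c.a.0 | (0 | 0 + (0 + 0)) + (a.0 + a.0 + 0 + (0 | 0 + c.0)) ⊢ -a-> t1, -c-> t1, -c-> t2
  t1 = 0 ⊢ deadlocked
  t2 = a.0 | (0 | 0 + (0 + 0)) ⊢ -a-> t3
  t3 = 0 | (0 | 0 + (0 + 0)) ⊢ deadlocked
Bisimilarity quotient blocks:
  B0 = {s0, t0}
  B1 = {s1, s3, t1, t3}
  B2 = {s2, t2}
s0 ∈ B0, t0 ∈ B0 → same block
Bisimilar ⇒ trace-equivalent.

trace-equivalent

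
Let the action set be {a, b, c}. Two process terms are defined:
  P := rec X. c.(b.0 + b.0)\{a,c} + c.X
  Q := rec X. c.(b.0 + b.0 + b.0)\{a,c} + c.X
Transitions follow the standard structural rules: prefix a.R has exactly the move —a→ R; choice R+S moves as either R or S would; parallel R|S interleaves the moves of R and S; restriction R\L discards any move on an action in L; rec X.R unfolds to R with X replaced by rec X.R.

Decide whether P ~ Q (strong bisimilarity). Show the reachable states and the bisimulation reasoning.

bisimilar

LTS(P): 3 reachable states
  m0 = rec X. c.(b.0 + b.0)\{a,c} + c.X → --c--▸ m0, --c--▸ m1
  m1 = (b.0 + b.0)\{a,c} → --b--▸ m2
  m2 = 0\{a,c} → ·
LTS(Q): 3 reachable states
  n0 = rec X. c.(b.0 + b.0 + b.0)\{a,c} + c.X → --c--▸ n0, --c--▸ n1
  n1 = (b.0 + b.0 + b.0)\{a,c} → --b--▸ n2
  n2 = 0\{a,c} → ·
Coarsest stable partition (strong bisimilarity classes):
  B0 = {m0, n0}
  B1 = {m1, n1}
  B2 = {m2, n2}
m0 ∈ B0, n0 ∈ B0 → same block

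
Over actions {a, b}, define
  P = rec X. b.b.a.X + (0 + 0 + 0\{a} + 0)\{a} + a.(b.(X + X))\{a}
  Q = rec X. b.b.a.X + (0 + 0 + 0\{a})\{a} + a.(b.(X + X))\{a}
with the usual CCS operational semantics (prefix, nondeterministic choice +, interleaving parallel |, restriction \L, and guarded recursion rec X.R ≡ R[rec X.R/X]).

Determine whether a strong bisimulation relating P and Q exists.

bisimilar

Reachable graph of P (7 states):
  u0 = rec X. b.b.a.X + (0 + 0 + 0\{a} + 0)\{a} + a.(b.(X + X))\{a} → —a→ u1, —b→ u2
  u1 = (b.((rec X. b.b.a.X + (0 + 0 + 0\{a} + 0)\{a} + a.(b.(X + X))\{a}) + (rec X. b.b.a.X + (0 + 0 + 0\{a} + 0)\{a} + a.(b.(X + X))\{a})))\{a} → —b→ u3
  u2 = b.a.(rec X. b.b.a.X + (0 + 0 + 0\{a} + 0)\{a} + a.(b.(X + X))\{a}) → —b→ u4
  u3 = ((rec X. b.b.a.X + (0 + 0 + 0\{a} + 0)\{a} + a.(b.(X + X))\{a}) + (rec X. b.b.a.X + (0 + 0 + 0\{a} + 0)\{a} + a.(b.(X + X))\{a}))\{a} → —b→ u5
  u4 = a.(rec X. b.b.a.X + (0 + 0 + 0\{a} + 0)\{a} + a.(b.(X + X))\{a}) → —a→ u0
  u5 = (b.a.(rec X. b.b.a.X + (0 + 0 + 0\{a} + 0)\{a} + a.(b.(X + X))\{a}))\{a} → —b→ u6
  u6 = (a.(rec X. b.b.a.X + (0 + 0 + 0\{a} + 0)\{a} + a.(b.(X + X))\{a}))\{a} → (no moves)
Reachable graph of Q (7 states):
  v0 = rec X. b.b.a.X + (0 + 0 + 0\{a})\{a} + a.(b.(X + X))\{a} → —a→ v1, —b→ v2
  v1 = (b.((rec X. b.b.a.X + (0 + 0 + 0\{a})\{a} + a.(b.(X + X))\{a}) + (rec X. b.b.a.X + (0 + 0 + 0\{a})\{a} + a.(b.(X + X))\{a})))\{a} → —b→ v3
  v2 = b.a.(rec X. b.b.a.X + (0 + 0 + 0\{a})\{a} + a.(b.(X + X))\{a}) → —b→ v4
  v3 = ((rec X. b.b.a.X + (0 + 0 + 0\{a})\{a} + a.(b.(X + X))\{a}) + (rec X. b.b.a.X + (0 + 0 + 0\{a})\{a} + a.(b.(X + X))\{a}))\{a} → —b→ v5
  v4 = a.(rec X. b.b.a.X + (0 + 0 + 0\{a})\{a} + a.(b.(X + X))\{a}) → —a→ v0
  v5 = (b.a.(rec X. b.b.a.X + (0 + 0 + 0\{a})\{a} + a.(b.(X + X))\{a}))\{a} → —b→ v6
  v6 = (a.(rec X. b.b.a.X + (0 + 0 + 0\{a})\{a} + a.(b.(X + X))\{a}))\{a} → (no moves)
Bisimilarity quotient blocks:
  B0 = {u0, v0}
  B1 = {u2, v2}
  B2 = {u4, v4}
  B3 = {u1, v1}
  B4 = {u3, v3}
  B5 = {u5, v5}
  B6 = {u6, v6}
u0 ∈ B0, v0 ∈ B0 → same block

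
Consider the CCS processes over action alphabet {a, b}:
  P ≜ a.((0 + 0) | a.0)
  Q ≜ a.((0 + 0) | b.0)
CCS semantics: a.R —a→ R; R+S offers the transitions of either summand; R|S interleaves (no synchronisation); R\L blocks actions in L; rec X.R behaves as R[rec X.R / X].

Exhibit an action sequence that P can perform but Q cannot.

Reachable graph of P (3 states):
  u0 = a.((0 + 0) | a.0) ⊢ --a--▸ u1
  u1 = (0 + 0) | a.0 ⊢ --a--▸ u2
  u2 = (0 + 0) | 0 ⊢ ∅
Reachable graph of Q (3 states):
  v0 = a.((0 + 0) | b.0) ⊢ --a--▸ v1
  v1 = (0 + 0) | b.0 ⊢ --b--▸ v2
  v2 = (0 + 0) | 0 ⊢ ∅
Run σ = ⟨aa⟩ on P: start {u0}
  step 1 (a): {u1}
  step 2 (a): {u2}
  ✓ P
Run σ = ⟨aa⟩ on Q: start {v0}
  step 1 (a): {v1}
  step 2 (a): no successor for Q

aa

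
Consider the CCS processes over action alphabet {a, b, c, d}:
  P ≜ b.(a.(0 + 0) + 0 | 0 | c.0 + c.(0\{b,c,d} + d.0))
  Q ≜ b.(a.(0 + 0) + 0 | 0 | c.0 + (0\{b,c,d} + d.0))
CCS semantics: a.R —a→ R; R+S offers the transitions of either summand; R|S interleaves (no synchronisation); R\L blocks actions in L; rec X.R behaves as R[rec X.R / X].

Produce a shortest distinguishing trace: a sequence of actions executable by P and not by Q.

P's transition system — 6 states:
  u0 = b.(a.(0 + 0) + 0 | 0 | c.0 + c.(0\{b,c,d} + d.0)) :: =b=> u1
  u1 = a.(0 + 0) + 0 | 0 | c.0 + c.(0\{b,c,d} + d.0) :: =a=> u2, =c=> u3, =c=> u4
  u2 = 0 + 0 :: deadlocked
  u3 = 0 | 0 | 0 :: deadlocked
  u4 = 0\{b,c,d} + d.0 :: =d=> u5
  u5 = 0 :: deadlocked
Q's transition system — 5 states:
  v0 = b.(a.(0 + 0) + 0 | 0 | c.0 + (0\{b,c,d} + d.0)) :: =b=> v1
  v1 = a.(0 + 0) + 0 | 0 | c.0 + (0\{b,c,d} + d.0) :: =a=> v2, =c=> v3, =d=> v4
  v2 = 0 + 0 :: deadlocked
  v3 = 0 | 0 | 0 :: deadlocked
  v4 = 0 :: deadlocked
Trace ⟨bcd⟩ through P, begin at {u0}:
  after b @ step 1: {u1}
  after c @ step 2: {u3, u4}
  after d @ step 3: {u5}
  P completes σ.
Trace ⟨bcd⟩ through Q, begin at {v0}:
  after b @ step 1: {v1}
  after c @ step 2: {v3}
  after d @ step 3: ∅ (Q stuck)

bcd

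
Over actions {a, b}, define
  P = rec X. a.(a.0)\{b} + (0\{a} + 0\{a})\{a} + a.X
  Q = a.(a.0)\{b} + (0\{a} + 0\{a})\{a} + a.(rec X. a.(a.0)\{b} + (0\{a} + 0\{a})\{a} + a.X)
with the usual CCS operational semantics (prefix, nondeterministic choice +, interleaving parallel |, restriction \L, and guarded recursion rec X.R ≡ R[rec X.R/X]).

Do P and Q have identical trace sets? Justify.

traces(P) = traces(Q)

Reachable graph of P (3 states):
  u0 = rec X. a.(a.0)\{b} + (0\{a} + 0\{a})\{a} + a.X has moves ··a··> u0, ··a··> u1
  u1 = (a.0)\{b} has moves ··a··> u2
  u2 = 0\{b} has moves ·
Reachable graph of Q (4 states):
  v0 = a.(a.0)\{b} + (0\{a} + 0\{a})\{a} + a.(rec X. a.(a.0)\{b} + (0\{a} + 0\{a})\{a} + a.X) has moves ··a··> v1, ··a··> v2
  v1 = (a.0)\{b} has moves ··a··> v3
  v2 = rec X. a.(a.0)\{b} + (0\{a} + 0\{a})\{a} + a.X has moves ··a··> v1, ··a··> v2
  v3 = 0\{b} has moves ·
Partition-refinement fixed point:
  B0 = {u0, v0, v2}
  B1 = {u1, v1}
  B2 = {u2, v3}
u0 ∈ B0, v0 ∈ B0 → same block
Bisimilar ⇒ trace-equivalent.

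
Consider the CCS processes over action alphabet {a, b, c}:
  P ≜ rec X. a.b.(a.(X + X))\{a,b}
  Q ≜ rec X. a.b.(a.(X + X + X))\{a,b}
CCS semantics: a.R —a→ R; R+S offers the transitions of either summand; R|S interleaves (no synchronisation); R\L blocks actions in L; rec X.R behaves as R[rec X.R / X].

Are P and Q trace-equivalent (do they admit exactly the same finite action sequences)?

traces(P) = traces(Q)

P's transition system — 3 states:
  s0 = rec X. a.b.(a.(X + X))\{a,b} | —a→ s1
  s1 = b.(a.((rec X. a.b.(a.(X + X))\{a,b}) + (rec X. a.b.(a.(X + X))\{a,b})))\{a,b} | —b→ s2
  s2 = (a.((rec X. a.b.(a.(X + X))\{a,b}) + (rec X. a.b.(a.(X + X))\{a,b})))\{a,b} | ·
Q's transition system — 3 states:
  t0 = rec X. a.b.(a.(X + X + X))\{a,b} | —a→ t1
  t1 = b.(a.((rec X. a.b.(a.(X + X + X))\{a,b}) + (rec X. a.b.(a.(X + X + X))\{a,b}) + (rec X. a.b.(a.(X + X + X))\{a,b})))\{a,b} | —b→ t2
  t2 = (a.((rec X. a.b.(a.(X + X + X))\{a,b}) + (rec X. a.b.(a.(X + X + X))\{a,b}) + (rec X. a.b.(a.(X + X + X))\{a,b})))\{a,b} | ·
Bisimilarity quotient blocks:
  B0 = {s0, t0}
  B1 = {s1, t1}
  B2 = {s2, t2}
s0 ∈ B0, t0 ∈ B0 → same block
Bisimilar ⇒ trace-equivalent.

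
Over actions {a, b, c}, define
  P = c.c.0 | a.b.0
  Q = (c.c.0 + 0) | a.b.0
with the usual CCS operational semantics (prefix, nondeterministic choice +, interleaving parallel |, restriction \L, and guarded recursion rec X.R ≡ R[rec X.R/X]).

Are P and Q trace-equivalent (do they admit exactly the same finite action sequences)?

trace-equivalent

P's transition system — 9 states:
  s0 = c.c.0 | a.b.0 has moves --a--▸ s1, --c--▸ s2
  s1 = c.c.0 | b.0 has moves --b--▸ s3, --c--▸ s4
  s2 = c.0 | a.b.0 has moves --a--▸ s4, --c--▸ s5
  s3 = c.c.0 | 0 has moves --c--▸ s6
  s4 = c.0 | b.0 has moves --b--▸ s6, --c--▸ s7
  s5 = 0 | a.b.0 has moves --a--▸ s7
  s6 = c.0 | 0 has moves --c--▸ s8
  s7 = 0 | b.0 has moves --b--▸ s8
  s8 = 0 | 0 has moves deadlocked
Q's transition system — 9 states:
  t0 = (c.c.0 + 0) | a.b.0 has moves --a--▸ t1, --c--▸ t2
  t1 = (c.c.0 + 0) | b.0 has moves --b--▸ t3, --c--▸ t4
  t2 = c.0 | a.b.0 has moves --a--▸ t4, --c--▸ t5
  t3 = (c.c.0 + 0) | 0 has moves --c--▸ t6
  t4 = c.0 | b.0 has moves --b--▸ t6, --c--▸ t7
  t5 = 0 | a.b.0 has moves --a--▸ t7
  t6 = c.0 | 0 has moves --c--▸ t8
  t7 = 0 | b.0 has moves --b--▸ t8
  t8 = 0 | 0 has moves deadlocked
Coarsest stable partition (strong bisimilarity classes):
  B0 = {s0, t0}
  B1 = {s1, t1}
  B2 = {s4, t4}
  B3 = {s7, t7}
  B4 = {s8, t8}
  B5 = {s6, t6}
  B6 = {s3, t3}
  B7 = {s2, t2}
  B8 = {s5, t5}
s0 ∈ B0, t0 ∈ B0 → same block
Bisimilar ⇒ trace-equivalent.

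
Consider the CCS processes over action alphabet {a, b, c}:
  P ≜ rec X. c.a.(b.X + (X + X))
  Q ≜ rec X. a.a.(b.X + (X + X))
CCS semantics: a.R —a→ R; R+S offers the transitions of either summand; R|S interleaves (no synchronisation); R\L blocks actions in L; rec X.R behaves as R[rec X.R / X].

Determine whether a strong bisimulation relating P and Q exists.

LTS(P): 3 reachable states
  m0 = rec X. c.a.(b.X + (X + X)) has moves —c→ m1
  m1 = a.(b.(rec X. c.a.(b.X + (X + X))) + ((rec X. c.a.(b.X + (X + X))) + (rec X. c.a.(b.X + (X + X))))) has moves —a→ m2
  m2 = b.(rec X. c.a.(b.X + (X + X))) + ((rec X. c.a.(b.X + (X + X))) + (rec X. c.a.(b.X + (X + X)))) has moves —b→ m0, —c→ m1
LTS(Q): 3 reachable states
  n0 = rec X. a.a.(b.X + (X + X)) has moves —a→ n1
  n1 = a.(b.(rec X. a.a.(b.X + (X + X))) + ((rec X. a.a.(b.X + (X + X))) + (rec X. a.a.(b.X + (X + X))))) has moves —a→ n2
  n2 = b.(rec X. a.a.(b.X + (X + X))) + ((rec X. a.a.(b.X + (X + X))) + (rec X. a.a.(b.X + (X + X)))) has moves —a→ n1, —b→ n0
Bisimilarity quotient blocks:
  B0 = {m0}
  B1 = {m1}
  B2 = {m2}
  B3 = {n0}
  B4 = {n1}
  B5 = {n2}
m0 ∈ B0, n0 ∈ B3 → different blocks

P ≁ Q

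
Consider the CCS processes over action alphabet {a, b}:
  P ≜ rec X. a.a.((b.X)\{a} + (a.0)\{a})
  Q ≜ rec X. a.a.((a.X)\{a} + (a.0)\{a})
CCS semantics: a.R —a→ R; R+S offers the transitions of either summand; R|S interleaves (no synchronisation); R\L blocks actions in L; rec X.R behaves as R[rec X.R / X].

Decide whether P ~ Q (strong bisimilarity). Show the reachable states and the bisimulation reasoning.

NO

Reachable graph of P (4 states):
  p0 = rec X. a.a.((b.X)\{a} + (a.0)\{a}) ⊢ =a=> p1
  p1 = a.((b.(rec X. a.a.((b.X)\{a} + (a.0)\{a})))\{a} + (a.0)\{a}) ⊢ =a=> p2
  p2 = (b.(rec X. a.a.((b.X)\{a} + (a.0)\{a})))\{a} + (a.0)\{a} ⊢ =b=> p3
  p3 = (rec X. a.a.((b.X)\{a} + (a.0)\{a}))\{a} ⊢ (no moves)
Reachable graph of Q (3 states):
  q0 = rec X. a.a.((a.X)\{a} + (a.0)\{a}) ⊢ =a=> q1
  q1 = a.((a.(rec X. a.a.((a.X)\{a} + (a.0)\{a})))\{a} + (a.0)\{a}) ⊢ =a=> q2
  q2 = (a.(rec X. a.a.((a.X)\{a} + (a.0)\{a})))\{a} + (a.0)\{a} ⊢ (no moves)
Coarsest stable partition (strong bisimilarity classes):
  B0 = {p0}
  B1 = {p1}
  B2 = {p2}
  B3 = {p3, q2}
  B4 = {q0}
  B5 = {q1}
p0 ∈ B0, q0 ∈ B4 → different blocks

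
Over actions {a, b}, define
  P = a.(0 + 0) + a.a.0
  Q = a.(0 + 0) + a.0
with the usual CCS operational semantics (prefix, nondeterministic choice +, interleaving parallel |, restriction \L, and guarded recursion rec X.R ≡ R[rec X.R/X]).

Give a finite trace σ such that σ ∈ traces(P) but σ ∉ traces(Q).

Reachable graph of P (4 states):
  u0 = a.(0 + 0) + a.a.0 → -a-> u1, -a-> u2
  u1 = 0 + 0 → ∅
  u2 = a.0 → -a-> u3
  u3 = 0 → ∅
Reachable graph of Q (3 states):
  v0 = a.(0 + 0) + a.0 → -a-> v1, -a-> v2
  v1 = 0 → ∅
  v2 = 0 + 0 → ∅
Executing aa from P (initial set {u0}):
  step 1 (a): {u1, u2}
  step 2 (a): {u3}
  ✓ P
Executing aa from Q (initial set {v0}):
  step 1 (a): {v1, v2}
  step 2 (a): ∅ (Q stuck)

aa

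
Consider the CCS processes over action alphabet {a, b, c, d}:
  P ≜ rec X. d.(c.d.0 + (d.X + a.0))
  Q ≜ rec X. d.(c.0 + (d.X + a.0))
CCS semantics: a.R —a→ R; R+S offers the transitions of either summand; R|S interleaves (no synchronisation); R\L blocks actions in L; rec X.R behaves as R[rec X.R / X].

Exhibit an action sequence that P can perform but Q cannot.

LTS(P): 4 reachable states
  u0 = rec X. d.(c.d.0 + (d.X + a.0)) has moves —d→ u1
  u1 = c.d.0 + (d.(rec X. d.(c.d.0 + (d.X + a.0))) + a.0) has moves —a→ u2, —c→ u3, —d→ u0
  u2 = 0 has moves ·
  u3 = d.0 has moves —d→ u2
LTS(Q): 3 reachable states
  v0 = rec X. d.(c.0 + (d.X + a.0)) has moves —d→ v1
  v1 = c.0 + (d.(rec X. d.(c.0 + (d.X + a.0))) + a.0) has moves —a→ v2, —c→ v2, —d→ v0
  v2 = 0 has moves ·
Trace ⟨dcd⟩ through P, begin at {u0}:
  step 1 (d): {u1}
  step 2 (c): {u3}
  step 3 (d): {u2}
  — P admits the full trace.
Trace ⟨dcd⟩ through Q, begin at {v0}:
  step 1 (d): {v1}
  step 2 (c): {v2}
  step 3 (d): ∅  — Q cannot continue

dcd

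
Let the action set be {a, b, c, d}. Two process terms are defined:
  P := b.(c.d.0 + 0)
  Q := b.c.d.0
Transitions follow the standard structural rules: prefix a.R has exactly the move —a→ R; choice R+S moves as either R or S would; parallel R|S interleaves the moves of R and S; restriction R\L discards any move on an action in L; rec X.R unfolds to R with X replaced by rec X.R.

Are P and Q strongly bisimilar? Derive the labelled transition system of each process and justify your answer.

bisimilar

Reachable graph of P (4 states):
  u0 = b.(c.d.0 + 0) | —b→ u1
  u1 = c.d.0 + 0 | —c→ u2
  u2 = d.0 | —d→ u3
  u3 = 0 | ·
Reachable graph of Q (4 states):
  v0 = b.c.d.0 | —b→ v1
  v1 = c.d.0 | —c→ v2
  v2 = d.0 | —d→ v3
  v3 = 0 | ·
Partition-refinement fixed point:
  B0 = {u0, v0}
  B1 = {u1, v1}
  B2 = {u2, v2}
  B3 = {u3, v3}
u0 ∈ B0, v0 ∈ B0 → same block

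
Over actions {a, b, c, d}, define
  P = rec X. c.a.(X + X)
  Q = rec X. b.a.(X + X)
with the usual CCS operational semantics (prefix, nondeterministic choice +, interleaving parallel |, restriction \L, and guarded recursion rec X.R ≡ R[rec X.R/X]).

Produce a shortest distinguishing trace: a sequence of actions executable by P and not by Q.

LTS(P): 3 reachable states
  p0 = rec X. c.a.(X + X) :: --c--▸ p1
  p1 = a.((rec X. c.a.(X + X)) + (rec X. c.a.(X + X))) :: --a--▸ p2
  p2 = (rec X. c.a.(X + X)) + (rec X. c.a.(X + X)) :: --c--▸ p1
LTS(Q): 3 reachable states
  q0 = rec X. b.a.(X + X) :: --b--▸ q1
  q1 = a.((rec X. b.a.(X + X)) + (rec X. b.a.(X + X))) :: --a--▸ q2
  q2 = (rec X. b.a.(X + X)) + (rec X. b.a.(X + X)) :: --b--▸ q1
Executing c from P (initial set {p0}):
  [1] c ⇒ {p1}
  ✓ P
Executing c from Q (initial set {q0}):
  [1] c ⇒ ∅  — Q cannot continue

c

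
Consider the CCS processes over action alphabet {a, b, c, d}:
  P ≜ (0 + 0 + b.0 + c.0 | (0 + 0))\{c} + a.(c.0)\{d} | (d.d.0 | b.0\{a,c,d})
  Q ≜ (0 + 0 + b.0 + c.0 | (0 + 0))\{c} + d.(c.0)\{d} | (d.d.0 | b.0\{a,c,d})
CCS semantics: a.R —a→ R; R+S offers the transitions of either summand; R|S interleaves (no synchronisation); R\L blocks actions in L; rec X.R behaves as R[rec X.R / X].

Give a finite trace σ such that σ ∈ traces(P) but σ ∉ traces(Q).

a

LTS(P): 19 reachable states
  p0 = (0 + 0 + b.0 + c.0 | (0 + 0))\{c} + a.(c.0)\{d} | (d.d.0 | b.0\{a,c,d}) :: -a-> p1, -b-> p2, -b-> p3, -d-> p4
  p1 = (c.0)\{d} | (d.d.0 | b.0\{a,c,d}) :: -b-> p5, -c-> p6, -d-> p7
  p2 = 0\{c} :: ∅
  p3 = a.(c.0)\{d} | (d.d.0 | 0\{a,c,d}) :: -a-> p5, -d-> p8
  p4 = a.(c.0)\{d} | (d.0 | b.0\{a,c,d}) :: -a-> p7, -b-> p8, -d-> p9
  p5 = (c.0)\{d} | (d.d.0 | 0\{a,c,d}) :: -c-> p10, -d-> p11
  p6 = 0\{d} | (d.d.0 | b.0\{a,c,d}) :: -b-> p10, -d-> p12
  p7 = (c.0)\{d} | (d.0 | b.0\{a,c,d}) :: -b-> p11, -c-> p12, -d-> p13
  p8 = a.(c.0)\{d} | (d.0 | 0\{a,c,d}) :: -a-> p11, -d-> p14
  p9 = a.(c.0)\{d} | (0 | b.0\{a,c,d}) :: -a-> p13, -b-> p14
  p10 = 0\{d} | (d.d.0 | 0\{a,c,d}) :: -d-> p15
  p11 = (c.0)\{d} | (d.0 | 0\{a,c,d}) :: -c-> p15, -d-> p16
  p12 = 0\{d} | (d.0 | b.0\{a,c,d}) :: -b-> p15, -d-> p17
  p13 = (c.0)\{d} | (0 | b.0\{a,c,d}) :: -b-> p16, -c-> p17
  p14 = a.(c.0)\{d} | (0 | 0\{a,c,d}) :: -a-> p16
  p15 = 0\{d} | (d.0 | 0\{a,c,d}) :: -d-> p18
  p16 = (c.0)\{d} | (0 | 0\{a,c,d}) :: -c-> p18
  p17 = 0\{d} | (0 | b.0\{a,c,d}) :: -b-> p18
  p18 = 0\{d} | (0 | 0\{a,c,d}) :: ∅
LTS(Q): 19 reachable states
  q0 = (0 + 0 + b.0 + c.0 | (0 + 0))\{c} + d.(c.0)\{d} | (d.d.0 | b.0\{a,c,d}) :: -b-> q1, -b-> q2, -d-> q3, -d-> q4
  q1 = 0\{c} :: ∅
  q2 = d.(c.0)\{d} | (d.d.0 | 0\{a,c,d}) :: -d-> q5, -d-> q6
  q3 = (c.0)\{d} | (d.d.0 | b.0\{a,c,d}) :: -b-> q5, -c-> q7, -d-> q8
  q4 = d.(c.0)\{d} | (d.0 | b.0\{a,c,d}) :: -b-> q6, -d-> q8, -d-> q9
  q5 = (c.0)\{d} | (d.d.0 | 0\{a,c,d}) :: -c-> q10, -d-> q11
  q6 = d.(c.0)\{d} | (d.0 | 0\{a,c,d}) :: -d-> q11, -d-> q12
  q7 = 0\{d} | (d.d.0 | b.0\{a,c,d}) :: -b-> q10, -d-> q13
  q8 = (c.0)\{d} | (d.0 | b.0\{a,c,d}) :: -b-> q11, -c-> q13, -d-> q14
  q9 = d.(c.0)\{d} | (0 | b.0\{a,c,d}) :: -b-> q12, -d-> q14
  q10 = 0\{d} | (d.d.0 | 0\{a,c,d}) :: -d-> q15
  q11 = (c.0)\{d} | (d.0 | 0\{a,c,d}) :: -c-> q15, -d-> q16
  q12 = d.(c.0)\{d} | (0 | 0\{a,c,d}) :: -d-> q16
  q13 = 0\{d} | (d.0 | b.0\{a,c,d}) :: -b-> q15, -d-> q17
  q14 = (c.0)\{d} | (0 | b.0\{a,c,d}) :: -b-> q16, -c-> q17
  q15 = 0\{d} | (d.0 | 0\{a,c,d}) :: -d-> q18
  q16 = (c.0)\{d} | (0 | 0\{a,c,d}) :: -c-> q18
  q17 = 0\{d} | (0 | b.0\{a,c,d}) :: -b-> q18
  q18 = 0\{d} | (0 | 0\{a,c,d}) :: ∅
Executing a from P (initial set {p0}):
  [1] a ⇒ {p1}
  ✓ P
Executing a from Q (initial set {q0}):
  [1] a ⇒ ∅ (Q stuck)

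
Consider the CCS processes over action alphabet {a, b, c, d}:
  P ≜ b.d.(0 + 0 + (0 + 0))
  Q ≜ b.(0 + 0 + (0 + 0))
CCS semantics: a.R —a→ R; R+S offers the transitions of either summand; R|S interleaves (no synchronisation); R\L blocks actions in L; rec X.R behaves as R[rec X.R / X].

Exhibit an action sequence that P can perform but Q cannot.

P's transition system — 3 states:
  m0 = b.d.(0 + 0 + (0 + 0)) :: —b→ m1
  m1 = d.(0 + 0 + (0 + 0)) :: —d→ m2
  m2 = 0 + 0 + (0 + 0) :: stopped
Q's transition system — 2 states:
  n0 = b.(0 + 0 + (0 + 0)) :: —b→ n1
  n1 = 0 + 0 + (0 + 0) :: stopped
Run σ = ⟨bd⟩ on P: start {m0}
  [1] b ⇒ {m1}
  [2] d ⇒ {m2}
  — P admits the full trace.
Run σ = ⟨bd⟩ on Q: start {n0}
  [1] b ⇒ {n1}
  [2] d ⇒ no successor for Q

bd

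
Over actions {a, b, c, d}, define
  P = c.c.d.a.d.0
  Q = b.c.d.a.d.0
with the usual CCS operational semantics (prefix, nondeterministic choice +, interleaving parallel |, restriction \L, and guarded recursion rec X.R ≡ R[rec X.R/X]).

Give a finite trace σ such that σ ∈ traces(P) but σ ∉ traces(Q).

P's transition system — 6 states:
  m0 = c.c.d.a.d.0 :: —c→ m1
  m1 = c.d.a.d.0 :: —c→ m2
  m2 = d.a.d.0 :: —d→ m3
  m3 = a.d.0 :: —a→ m4
  m4 = d.0 :: —d→ m5
  m5 = 0 :: ∅
Q's transition system — 6 states:
  n0 = b.c.d.a.d.0 :: —b→ n1
  n1 = c.d.a.d.0 :: —c→ n2
  n2 = d.a.d.0 :: —d→ n3
  n3 = a.d.0 :: —a→ n4
  n4 = d.0 :: —d→ n5
  n5 = 0 :: ∅
Trace ⟨c⟩ through P, begin at {m0}:
  [1] c ⇒ {m1}
  ✓ P
Trace ⟨c⟩ through Q, begin at {n0}:
  [1] c ⇒ no successor for Q

c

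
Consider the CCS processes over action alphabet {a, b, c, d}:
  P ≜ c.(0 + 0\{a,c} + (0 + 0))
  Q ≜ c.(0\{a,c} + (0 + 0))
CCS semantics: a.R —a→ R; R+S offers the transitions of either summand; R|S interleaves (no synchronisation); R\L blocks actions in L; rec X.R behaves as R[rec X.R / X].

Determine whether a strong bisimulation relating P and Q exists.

bisimilar

LTS(P): 2 reachable states
  m0 = c.(0 + 0\{a,c} + (0 + 0)) | —c→ m1
  m1 = 0 + 0\{a,c} + (0 + 0) | deadlocked
LTS(Q): 2 reachable states
  n0 = c.(0\{a,c} + (0 + 0)) | —c→ n1
  n1 = 0\{a,c} + (0 + 0) | deadlocked
Coarsest stable partition (strong bisimilarity classes):
  B0 = {m0, n0}
  B1 = {m1, n1}
m0 ∈ B0, n0 ∈ B0 → same block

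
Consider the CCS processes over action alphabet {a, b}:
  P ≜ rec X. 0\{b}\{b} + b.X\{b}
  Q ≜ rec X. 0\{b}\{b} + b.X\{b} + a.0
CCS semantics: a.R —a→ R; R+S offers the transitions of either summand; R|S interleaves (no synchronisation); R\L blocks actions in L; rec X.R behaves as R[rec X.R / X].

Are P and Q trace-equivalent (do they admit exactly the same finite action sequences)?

P's transition system — 2 states:
  p0 = rec X. 0\{b}\{b} + b.X\{b} has moves =b=> p1
  p1 = (rec X. 0\{b}\{b} + b.X\{b})\{b} has moves ∅
Q's transition system — 4 states:
  q0 = rec X. 0\{b}\{b} + b.X\{b} + a.0 has moves =a=> q1, =b=> q2
  q1 = 0 has moves ∅
  q2 = (rec X. 0\{b}\{b} + b.X\{b} + a.0)\{b} has moves =a=> q3
  q3 = 0\{b} has moves ∅
Executing a from Q (initial set {q0}):
  after a @ step 1: {q1}
  ✓ Q
Executing a from P (initial set {p0}):
  after a @ step 1: no successor for P

traces(P) ≠ traces(Q) — witness ⟨a⟩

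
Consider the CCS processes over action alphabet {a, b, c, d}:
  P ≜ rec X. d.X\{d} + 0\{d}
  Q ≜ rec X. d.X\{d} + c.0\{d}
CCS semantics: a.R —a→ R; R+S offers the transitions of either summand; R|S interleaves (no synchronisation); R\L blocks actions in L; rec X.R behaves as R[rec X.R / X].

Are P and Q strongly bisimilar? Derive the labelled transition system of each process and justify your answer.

LTS(P): 2 reachable states
  p0 = rec X. d.X\{d} + 0\{d} :: =d=> p1
  p1 = (rec X. d.X\{d} + 0\{d})\{d} :: ·
LTS(Q): 4 reachable states
  q0 = rec X. d.X\{d} + c.0\{d} :: =c=> q1, =d=> q2
  q1 = 0\{d} :: ·
  q2 = (rec X. d.X\{d} + c.0\{d})\{d} :: =c=> q3
  q3 = 0\{d}\{d} :: ·
Partition-refinement fixed point:
  B0 = {p0}
  B1 = {p1, q1, q3}
  B2 = {q0}
  B3 = {q2}
p0 ∈ B0, q0 ∈ B2 → different blocks

P ≁ Q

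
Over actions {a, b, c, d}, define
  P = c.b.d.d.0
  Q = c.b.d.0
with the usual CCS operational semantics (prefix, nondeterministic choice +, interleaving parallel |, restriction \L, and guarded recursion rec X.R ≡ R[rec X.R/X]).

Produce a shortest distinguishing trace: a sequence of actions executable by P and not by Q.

P's transition system — 5 states:
  s0 = c.b.d.d.0 → ··c··> s1
  s1 = b.d.d.0 → ··b··> s2
  s2 = d.d.0 → ··d··> s3
  s3 = d.0 → ··d··> s4
  s4 = 0 → ·
Q's transition system — 4 states:
  t0 = c.b.d.0 → ··c··> t1
  t1 = b.d.0 → ··b··> t2
  t2 = d.0 → ··d··> t3
  t3 = 0 → ·
Run σ = ⟨cbdd⟩ on P: start {s0}
  [1] c ⇒ {s1}
  [2] b ⇒ {s2}
  [3] d ⇒ {s3}
  [4] d ⇒ {s4}
  P completes σ.
Run σ = ⟨cbdd⟩ on Q: start {t0}
  [1] c ⇒ {t1}
  [2] b ⇒ {t2}
  [3] d ⇒ {t3}
  [4] d ⇒ no successor for Q

cbdd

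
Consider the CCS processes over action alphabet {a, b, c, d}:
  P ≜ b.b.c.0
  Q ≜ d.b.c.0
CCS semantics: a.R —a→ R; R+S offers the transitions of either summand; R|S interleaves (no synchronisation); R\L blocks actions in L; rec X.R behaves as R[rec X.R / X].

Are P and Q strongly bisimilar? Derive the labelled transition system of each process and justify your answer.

P ≁ Q

P's transition system — 4 states:
  s0 = b.b.c.0 :: —b→ s1
  s1 = b.c.0 :: —b→ s2
  s2 = c.0 :: —c→ s3
  s3 = 0 :: (no moves)
Q's transition system — 4 states:
  t0 = d.b.c.0 :: —d→ t1
  t1 = b.c.0 :: —b→ t2
  t2 = c.0 :: —c→ t3
  t3 = 0 :: (no moves)
Partition-refinement fixed point:
  B0 = {s0}
  B1 = {s1, t1}
  B2 = {s2, t2}
  B3 = {s3, t3}
  B4 = {t0}
s0 ∈ B0, t0 ∈ B4 → different blocks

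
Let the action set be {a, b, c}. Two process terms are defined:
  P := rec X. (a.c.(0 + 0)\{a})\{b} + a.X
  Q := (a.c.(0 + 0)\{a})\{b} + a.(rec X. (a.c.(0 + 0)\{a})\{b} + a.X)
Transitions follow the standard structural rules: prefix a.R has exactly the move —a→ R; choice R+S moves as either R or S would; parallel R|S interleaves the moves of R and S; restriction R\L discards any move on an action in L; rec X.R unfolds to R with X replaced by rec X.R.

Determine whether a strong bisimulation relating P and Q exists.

P's transition system — 3 states:
  p0 = rec X. (a.c.(0 + 0)\{a})\{b} + a.X | =a=> p0, =a=> p1
  p1 = (c.(0 + 0)\{a})\{b} | =c=> p2
  p2 = (0 + 0)\{a}\{b} | stopped
Q's transition system — 4 states:
  q0 = (a.c.(0 + 0)\{a})\{b} + a.(rec X. (a.c.(0 + 0)\{a})\{b} + a.X) | =a=> q1, =a=> q2
  q1 = (c.(0 + 0)\{a})\{b} | =c=> q3
  q2 = rec X. (a.c.(0 + 0)\{a})\{b} + a.X | =a=> q1, =a=> q2
  q3 = (0 + 0)\{a}\{b} | stopped
Coarsest stable partition (strong bisimilarity classes):
  B0 = {p0, q0, q2}
  B1 = {p1, q1}
  B2 = {p2, q3}
p0 ∈ B0, q0 ∈ B0 → same block

bisimilar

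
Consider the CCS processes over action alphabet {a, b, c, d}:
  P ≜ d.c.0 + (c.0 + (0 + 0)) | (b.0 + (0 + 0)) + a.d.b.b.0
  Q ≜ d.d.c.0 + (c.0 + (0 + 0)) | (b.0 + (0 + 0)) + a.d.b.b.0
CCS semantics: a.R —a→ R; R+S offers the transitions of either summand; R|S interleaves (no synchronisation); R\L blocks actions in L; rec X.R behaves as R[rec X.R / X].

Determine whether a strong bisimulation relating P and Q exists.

Reachable graph of P (9 states):
  u0 = d.c.0 + (c.0 + (0 + 0)) | (b.0 + (0 + 0)) + a.d.b.b.0 → —a→ u1, —b→ u2, —c→ u3, —d→ u4
  u1 = d.b.b.0 → —d→ u5
  u2 = (c.0 + (0 + 0)) | 0 → —c→ u6
  u3 = 0 | (b.0 + (0 + 0)) → —b→ u6
  u4 = c.0 → —c→ u7
  u5 = b.b.0 → —b→ u8
  u6 = 0 | 0 → deadlocked
  u7 = 0 → deadlocked
  u8 = b.0 → —b→ u7
Reachable graph of Q (10 states):
  v0 = d.d.c.0 + (c.0 + (0 + 0)) | (b.0 + (0 + 0)) + a.d.b.b.0 → —a→ v1, —b→ v2, —c→ v3, —d→ v4
  v1 = d.b.b.0 → —d→ v5
  v2 = (c.0 + (0 + 0)) | 0 → —c→ v6
  v3 = 0 | (b.0 + (0 + 0)) → —b→ v6
  v4 = d.c.0 → —d→ v7
  v5 = b.b.0 → —b→ v8
  v6 = 0 | 0 → deadlocked
  v7 = c.0 → —c→ v9
  v8 = b.0 → —b→ v9
  v9 = 0 → deadlocked
Bisimilarity quotient blocks:
  B0 = {u0}
  B1 = {u3, u8, v3, v8}
  B2 = {u6, u7, v6, v9}
  B3 = {u2, u4, v2, v7}
  B4 = {u1, v1}
  B5 = {u5, v5}
  B6 = {v0}
  B7 = {v4}
u0 ∈ B0, v0 ∈ B6 → different blocks

not bisimilar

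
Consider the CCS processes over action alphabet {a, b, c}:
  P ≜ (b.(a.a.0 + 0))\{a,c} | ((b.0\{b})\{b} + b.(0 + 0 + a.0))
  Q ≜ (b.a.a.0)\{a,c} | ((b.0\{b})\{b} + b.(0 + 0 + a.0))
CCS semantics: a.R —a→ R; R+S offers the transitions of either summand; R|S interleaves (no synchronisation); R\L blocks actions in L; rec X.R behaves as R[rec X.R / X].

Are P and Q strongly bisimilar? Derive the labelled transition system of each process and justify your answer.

P's transition system — 6 states:
  s0 = (b.(a.a.0 + 0))\{a,c} | ((b.0\{b})\{b} + b.(0 + 0 + a.0)) :: =b=> s1, =b=> s2
  s1 = (a.a.0 + 0)\{a,c} | ((b.0\{b})\{b} + b.(0 + 0 + a.0)) :: =b=> s3
  s2 = (b.(a.a.0 + 0))\{a,c} | (0 + 0 + a.0) :: =a=> s4, =b=> s3
  s3 = (a.a.0 + 0)\{a,c} | (0 + 0 + a.0) :: =a=> s5
  s4 = (b.(a.a.0 + 0))\{a,c} | 0 :: =b=> s5
  s5 = (a.a.0 + 0)\{a,c} | 0 :: ∅
Q's transition system — 6 states:
  t0 = (b.a.a.0)\{a,c} | ((b.0\{b})\{b} + b.(0 + 0 + a.0)) :: =b=> t1, =b=> t2
  t1 = (a.a.0)\{a,c} | ((b.0\{b})\{b} + b.(0 + 0 + a.0)) :: =b=> t3
  t2 = (b.a.a.0)\{a,c} | (0 + 0 + a.0) :: =a=> t4, =b=> t3
  t3 = (a.a.0)\{a,c} | (0 + 0 + a.0) :: =a=> t5
  t4 = (b.a.a.0)\{a,c} | 0 :: =b=> t5
  t5 = (a.a.0)\{a,c} | 0 :: ∅
Partition-refinement fixed point:
  B0 = {s0, t0}
  B1 = {s1, t1}
  B2 = {s3, t3}
  B3 = {s5, t5}
  B4 = {s2, t2}
  B5 = {s4, t4}
s0 ∈ B0, t0 ∈ B0 → same block

YES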